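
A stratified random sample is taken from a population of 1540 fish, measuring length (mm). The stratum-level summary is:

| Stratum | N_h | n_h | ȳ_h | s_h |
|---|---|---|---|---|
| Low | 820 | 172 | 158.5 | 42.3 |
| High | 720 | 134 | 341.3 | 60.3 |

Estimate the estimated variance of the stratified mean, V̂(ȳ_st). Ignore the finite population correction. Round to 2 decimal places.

V̂(ȳ_st) ≈ 8.88

V̂(ȳ_st) = Σ W_h² s_h²/n_h, with W_h = N_h/N and N = 1540:
  stratum Low: (820/1540)²·42.3²/172 = 2.94943
  stratum High: (720/1540)²·60.3²/134 = 5.93135
V̂(ȳ_st) = 8.88078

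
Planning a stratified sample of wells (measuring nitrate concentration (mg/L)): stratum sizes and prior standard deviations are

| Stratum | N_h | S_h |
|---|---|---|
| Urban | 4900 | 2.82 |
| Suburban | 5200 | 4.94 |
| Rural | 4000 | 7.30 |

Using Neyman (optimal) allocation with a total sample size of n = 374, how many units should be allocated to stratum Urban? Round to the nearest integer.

Neyman allocation: n_h = n · N_h S_h / Σ N_i S_i, with n = 374.
  stratum Urban: N_h·S_h = 4900·2.82 = 13818.00
  stratum Suburban: N_h·S_h = 5200·4.94 = 25688.00
  stratum Rural: N_h·S_h = 4000·7.30 = 29200.00
Σ N_h S_h = 68706.00
n for stratum Urban = 374·13818.00/68706.00 = 75.218 → 75

75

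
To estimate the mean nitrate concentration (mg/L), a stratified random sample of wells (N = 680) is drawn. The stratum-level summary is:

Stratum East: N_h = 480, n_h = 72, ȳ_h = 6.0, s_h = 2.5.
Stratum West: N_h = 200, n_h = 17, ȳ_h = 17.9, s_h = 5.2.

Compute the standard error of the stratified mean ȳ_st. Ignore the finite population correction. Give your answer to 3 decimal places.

SE(ȳ_st) ≈ 0.425

V̂(ȳ_st) = Σ W_h² s_h²/n_h, with W_h = N_h/N and N = 680:
  stratum East: (480/680)²·2.5²/72 = 0.0432526
  stratum West: (200/680)²·5.2²/17 = 0.137594
V̂(ȳ_st) = 0.180847
SE(ȳ_st) = √0.180847 = 0.425261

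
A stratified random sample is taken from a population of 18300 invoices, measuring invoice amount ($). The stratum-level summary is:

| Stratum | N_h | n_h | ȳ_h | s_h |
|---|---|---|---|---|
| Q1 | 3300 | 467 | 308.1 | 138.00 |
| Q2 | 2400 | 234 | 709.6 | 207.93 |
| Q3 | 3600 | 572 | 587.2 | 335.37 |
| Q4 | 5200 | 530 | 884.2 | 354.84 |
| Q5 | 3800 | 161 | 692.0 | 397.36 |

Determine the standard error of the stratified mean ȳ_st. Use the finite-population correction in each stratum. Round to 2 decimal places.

V̂(ȳ_st) = Σ W_h² (1 − n_h/N_h) s_h²/n_h, with W_h = N_h/N and N = 18300:
  stratum Q1: (3300/18300)²·(1 − 467/3300)·138.00²/467 = 1.13841
  stratum Q2: (2400/18300)²·(1 − 234/2400)·207.93²/234 = 2.86805
  stratum Q3: (3600/18300)²·(1 − 572/3600)·335.37²/572 = 6.40042
  stratum Q4: (5200/18300)²·(1 − 530/5200)·354.84²/530 = 17.2269
  stratum Q5: (3800/18300)²·(1 − 161/3800)·397.36²/161 = 40.4954
V̂(ȳ_st) = 68.1292
SE(ȳ_st) = √68.1292 = 8.25404

SE(ȳ_st) ≈ 8.25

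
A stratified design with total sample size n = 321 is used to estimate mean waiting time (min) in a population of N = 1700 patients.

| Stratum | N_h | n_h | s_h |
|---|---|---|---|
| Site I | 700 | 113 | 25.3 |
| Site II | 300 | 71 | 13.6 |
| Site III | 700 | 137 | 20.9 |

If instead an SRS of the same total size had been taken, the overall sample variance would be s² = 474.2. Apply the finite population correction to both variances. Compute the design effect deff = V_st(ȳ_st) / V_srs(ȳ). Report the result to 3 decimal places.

V̂(ȳ_st) = Σ W_h² (1 − n_h/N_h) s_h²/n_h, with W_h = N_h/N and N = 1700:
  stratum Site I: (700/1700)²·(1 − 113/700)·25.3²/113 = 0.80538
  stratum Site II: (300/1700)²·(1 − 71/300)·13.6²/71 = 0.0619268
  stratum Site III: (700/1700)²·(1 − 137/700)·20.9²/137 = 0.434791
V_st = 1.3021
V_srs = (1 − 321/1700)·474.2/321 = 1.19832
deff = V_st / V_srs = 1.3021/1.19832 = 1.0866

deff ≈ 1.087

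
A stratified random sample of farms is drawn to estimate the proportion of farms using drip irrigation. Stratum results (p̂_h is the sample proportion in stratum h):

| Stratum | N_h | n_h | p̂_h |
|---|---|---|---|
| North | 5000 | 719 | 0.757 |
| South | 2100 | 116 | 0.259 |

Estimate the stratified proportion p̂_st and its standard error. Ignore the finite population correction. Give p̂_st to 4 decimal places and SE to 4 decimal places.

N = 7100; stratum weights W_h = N_h/N.
p̂_st = Σ W_h p̂_h = (5000·0.757 + 2100·0.259)/7100 = 0.60970
V̂(p̂_st) = Σ W_h² p̂_h(1−p̂_h)/(n_h−1):
  stratum North: (5000/7100)²·0.757·0.243/718 = 0.000127058
  stratum South: (2100/7100)²·0.259·0.741/115 = 0.000145996
V̂(p̂_st) = 0.000273054; SE = √V̂ = 0.0165243

p̂_st ≈ 0.6097, SE ≈ 0.0165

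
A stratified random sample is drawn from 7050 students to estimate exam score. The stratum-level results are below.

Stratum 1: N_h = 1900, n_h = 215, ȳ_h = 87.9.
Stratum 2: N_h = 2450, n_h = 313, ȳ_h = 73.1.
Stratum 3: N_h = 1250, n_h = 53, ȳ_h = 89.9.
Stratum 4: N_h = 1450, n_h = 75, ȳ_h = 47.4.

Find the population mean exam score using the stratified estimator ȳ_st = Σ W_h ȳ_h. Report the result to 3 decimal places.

N = Σ N_h = 7050. Stratum weights W_h = N_h/N.
ȳ_st = (1900·87.9 + 2450·73.1 + 1250·89.9 + 1450·47.4) / 7050 = 74.78156

ȳ_st ≈ 74.782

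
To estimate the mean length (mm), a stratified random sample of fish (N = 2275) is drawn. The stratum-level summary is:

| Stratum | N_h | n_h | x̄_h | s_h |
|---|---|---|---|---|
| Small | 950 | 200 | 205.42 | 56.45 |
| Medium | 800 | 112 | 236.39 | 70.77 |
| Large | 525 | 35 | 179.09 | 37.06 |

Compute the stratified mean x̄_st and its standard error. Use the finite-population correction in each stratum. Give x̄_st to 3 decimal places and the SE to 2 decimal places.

x̄_st ≈ 210.234, SE ≈ 2.98

x̄_st = Σ W_h x̄_h = (950·205.42 + 800·236.39 + 525·179.09)/2275 = 210.23440
V̂(x̄_st) = Σ W_h² (1 − n_h/N_h) s_h²/n_h, with W_h = N_h/N and N = 2275:
  stratum Small: (950/2275)²·(1 − 200/950)·56.45²/200 = 2.19341
  stratum Medium: (800/2275)²·(1 − 112/800)·70.77²/112 = 4.7555
  stratum Large: (525/2275)²·(1 − 35/525)·37.06²/35 = 1.95045
V̂(x̄_st) = 8.89936
SE(x̄_st) = √8.89936 = 2.98318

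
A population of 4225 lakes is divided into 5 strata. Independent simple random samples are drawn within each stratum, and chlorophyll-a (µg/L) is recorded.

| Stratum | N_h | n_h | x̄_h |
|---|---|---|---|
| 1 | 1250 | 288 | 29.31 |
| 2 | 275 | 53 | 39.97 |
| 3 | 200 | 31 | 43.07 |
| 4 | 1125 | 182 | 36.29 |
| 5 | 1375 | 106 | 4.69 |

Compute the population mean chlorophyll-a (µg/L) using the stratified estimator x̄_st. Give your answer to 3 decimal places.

N = Σ N_h = 4225. Stratum weights W_h = N_h/N.
x̄_st = (1250·29.31 + 275·39.97 + 200·43.07 + 1125·36.29 + 1375·4.69) / 4225 = 24.50136

x̄_st ≈ 24.501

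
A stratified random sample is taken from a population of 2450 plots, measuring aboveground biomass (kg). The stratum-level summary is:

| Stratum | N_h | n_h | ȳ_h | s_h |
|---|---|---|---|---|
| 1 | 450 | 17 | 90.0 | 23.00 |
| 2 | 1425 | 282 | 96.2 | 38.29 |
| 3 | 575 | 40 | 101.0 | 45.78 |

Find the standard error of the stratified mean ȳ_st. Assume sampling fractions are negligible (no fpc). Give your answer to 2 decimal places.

SE(ȳ_st) ≈ 2.39

V̂(ȳ_st) = Σ W_h² s_h²/n_h, with W_h = N_h/N and N = 2450:
  stratum 1: (450/2450)²·23.00²/17 = 1.04978
  stratum 2: (1425/2450)²·38.29²/282 = 1.75881
  stratum 3: (575/2450)²·45.78²/40 = 2.88599
V̂(ȳ_st) = 5.69459
SE(ȳ_st) = √5.69459 = 2.38633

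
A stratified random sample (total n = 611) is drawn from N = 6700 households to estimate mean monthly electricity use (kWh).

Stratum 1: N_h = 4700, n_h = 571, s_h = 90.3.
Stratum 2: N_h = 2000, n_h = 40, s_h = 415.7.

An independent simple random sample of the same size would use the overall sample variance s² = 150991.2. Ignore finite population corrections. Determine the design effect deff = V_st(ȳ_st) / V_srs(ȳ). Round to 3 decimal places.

deff ≈ 1.586

V̂(ȳ_st) = Σ W_h² s_h²/n_h, with W_h = N_h/N and N = 6700:
  stratum 1: (4700/6700)²·90.3²/571 = 7.02725
  stratum 2: (2000/6700)²·415.7²/40 = 384.955
V_st = 391.983
V_srs = s²/n = 150991.2/611 = 247.121
deff = V_st / V_srs = 391.983/247.121 = 1.5862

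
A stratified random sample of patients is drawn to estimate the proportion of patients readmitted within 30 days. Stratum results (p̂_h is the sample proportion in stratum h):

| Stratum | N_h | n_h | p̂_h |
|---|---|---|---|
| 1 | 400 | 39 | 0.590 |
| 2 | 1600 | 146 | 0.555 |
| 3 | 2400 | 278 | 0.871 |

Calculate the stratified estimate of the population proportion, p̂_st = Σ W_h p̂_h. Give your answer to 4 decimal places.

p̂_st ≈ 0.7305

N = 4400; stratum weights W_h = N_h/N.
p̂_st = Σ W_h p̂_h = (400·0.590 + 1600·0.555 + 2400·0.871)/4400 = 0.73055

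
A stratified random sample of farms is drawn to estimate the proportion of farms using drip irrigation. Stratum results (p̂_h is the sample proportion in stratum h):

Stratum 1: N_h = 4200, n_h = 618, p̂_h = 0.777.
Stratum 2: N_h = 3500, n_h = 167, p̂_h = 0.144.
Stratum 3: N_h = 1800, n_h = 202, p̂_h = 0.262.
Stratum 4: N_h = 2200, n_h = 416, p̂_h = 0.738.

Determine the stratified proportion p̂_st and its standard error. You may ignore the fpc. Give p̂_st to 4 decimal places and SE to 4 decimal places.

N = 11700; stratum weights W_h = N_h/N.
p̂_st = Σ W_h p̂_h = (4200·0.777 + 3500·0.144 + 1800·0.262 + 2200·0.738)/11700 = 0.50108
V̂(p̂_st) = Σ W_h² p̂_h(1−p̂_h)/(n_h−1):
  stratum 1: (4200/11700)²·0.777·0.223/617 = 3.61882e-05
  stratum 2: (3500/11700)²·0.144·0.856/166 = 6.64496e-05
  stratum 3: (1800/11700)²·0.262·0.738/201 = 2.27685e-05
  stratum 4: (2200/11700)²·0.738·0.262/415 = 1.64734e-05
V̂(p̂_st) = 0.00014188; SE = √V̂ = 0.0119113

p̂_st ≈ 0.5011, SE ≈ 0.0119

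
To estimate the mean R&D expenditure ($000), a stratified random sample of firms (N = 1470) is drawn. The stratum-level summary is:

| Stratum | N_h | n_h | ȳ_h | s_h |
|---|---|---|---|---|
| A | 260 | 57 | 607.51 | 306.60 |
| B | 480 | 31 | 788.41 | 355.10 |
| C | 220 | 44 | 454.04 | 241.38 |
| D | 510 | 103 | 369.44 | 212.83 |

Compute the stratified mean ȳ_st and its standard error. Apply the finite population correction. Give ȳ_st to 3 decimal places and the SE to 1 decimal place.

ȳ_st ≈ 561.015, SE ≈ 22.6

ȳ_st = Σ W_h ȳ_h = (260·607.51 + 480·788.41 + 220·454.04 + 510·369.44)/1470 = 561.01537
V̂(ȳ_st) = Σ W_h² (1 − n_h/N_h) s_h²/n_h, with W_h = N_h/N and N = 1470:
  stratum A: (260/1470)²·(1 − 57/260)·306.60²/57 = 40.2814
  stratum B: (480/1470)²·(1 − 31/480)·355.10²/31 = 405.688
  stratum C: (220/1470)²·(1 − 44/220)·241.38²/44 = 23.7274
  stratum D: (510/1470)²·(1 − 103/510)·212.83²/103 = 42.2434
V̂(ȳ_st) = 511.941
SE(ȳ_st) = √511.941 = 22.6261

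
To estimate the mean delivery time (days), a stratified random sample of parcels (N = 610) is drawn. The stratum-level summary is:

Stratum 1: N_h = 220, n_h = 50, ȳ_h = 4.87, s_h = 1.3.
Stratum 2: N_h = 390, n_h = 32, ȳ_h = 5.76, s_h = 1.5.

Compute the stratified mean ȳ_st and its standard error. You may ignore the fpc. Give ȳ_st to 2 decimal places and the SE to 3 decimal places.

ȳ_st = Σ W_h ȳ_h = (220·4.87 + 390·5.76)/610 = 5.43902
V̂(ȳ_st) = Σ W_h² s_h²/n_h, with W_h = N_h/N and N = 610:
  stratum 1: (220/610)²·1.3²/50 = 0.00439645
  stratum 2: (390/610)²·1.5²/32 = 0.028741
V̂(ȳ_st) = 0.0331375
SE(ȳ_st) = √0.0331375 = 0.182037

ȳ_st ≈ 5.44, SE ≈ 0.182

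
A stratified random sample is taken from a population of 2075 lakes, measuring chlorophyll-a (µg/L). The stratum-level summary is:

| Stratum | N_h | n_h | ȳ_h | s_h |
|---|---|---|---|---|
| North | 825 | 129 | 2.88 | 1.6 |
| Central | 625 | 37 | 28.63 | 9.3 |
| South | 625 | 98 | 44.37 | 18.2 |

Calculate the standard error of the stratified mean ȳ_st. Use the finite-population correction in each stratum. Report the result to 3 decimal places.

V̂(ȳ_st) = Σ W_h² (1 − n_h/N_h) s_h²/n_h, with W_h = N_h/N and N = 2075:
  stratum North: (825/2075)²·(1 − 129/825)·1.6²/129 = 0.00264653
  stratum Central: (625/2075)²·(1 − 37/625)·9.3²/37 = 0.199519
  stratum South: (625/2075)²·(1 − 98/625)·18.2²/98 = 0.258566
V̂(ȳ_st) = 0.460732
SE(ȳ_st) = √0.460732 = 0.678772

SE(ȳ_st) ≈ 0.679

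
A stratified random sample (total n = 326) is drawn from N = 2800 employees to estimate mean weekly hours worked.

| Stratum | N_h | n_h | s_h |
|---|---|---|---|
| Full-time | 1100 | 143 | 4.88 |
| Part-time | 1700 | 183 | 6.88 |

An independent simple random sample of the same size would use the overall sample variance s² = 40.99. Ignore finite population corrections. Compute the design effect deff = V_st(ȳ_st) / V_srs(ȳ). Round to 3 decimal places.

V̂(ȳ_st) = Σ W_h² s_h²/n_h, with W_h = N_h/N and N = 2800:
  stratum Full-time: (1100/2800)²·4.88²/143 = 0.0257024
  stratum Part-time: (1700/2800)²·6.88²/183 = 0.0953471
V_st = 0.121049
V_srs = s²/n = 40.99/326 = 0.125736
deff = V_st / V_srs = 0.121049/0.125736 = 0.9627

deff ≈ 0.963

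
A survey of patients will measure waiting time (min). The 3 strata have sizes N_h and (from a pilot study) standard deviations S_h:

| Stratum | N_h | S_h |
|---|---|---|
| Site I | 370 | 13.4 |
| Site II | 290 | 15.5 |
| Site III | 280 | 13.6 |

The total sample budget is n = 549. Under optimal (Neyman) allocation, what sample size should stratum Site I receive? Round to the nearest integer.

205

Neyman allocation: n_h = n · N_h S_h / Σ N_i S_i, with n = 549.
  stratum Site I: N_h·S_h = 370·13.4 = 4958.00
  stratum Site II: N_h·S_h = 290·15.5 = 4495.00
  stratum Site III: N_h·S_h = 280·13.6 = 3808.00
Σ N_h S_h = 13261.00
n for stratum Site I = 549·4958.00/13261.00 = 205.259 → 205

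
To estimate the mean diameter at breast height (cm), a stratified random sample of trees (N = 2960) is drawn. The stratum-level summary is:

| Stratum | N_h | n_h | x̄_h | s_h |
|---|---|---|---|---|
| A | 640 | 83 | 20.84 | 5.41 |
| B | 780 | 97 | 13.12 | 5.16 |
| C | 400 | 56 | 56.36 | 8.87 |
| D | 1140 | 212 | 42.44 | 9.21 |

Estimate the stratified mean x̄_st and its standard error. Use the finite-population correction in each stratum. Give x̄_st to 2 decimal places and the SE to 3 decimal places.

x̄_st = Σ W_h x̄_h = (640·20.84 + 780·13.12 + 400·56.36 + 1140·42.44)/2960 = 31.92459
V̂(x̄_st) = Σ W_h² (1 − n_h/N_h) s_h²/n_h, with W_h = N_h/N and N = 2960:
  stratum A: (640/2960)²·(1 − 83/640)·5.41²/83 = 0.0143472
  stratum B: (780/2960)²·(1 − 97/780)·5.16²/97 = 0.0166901
  stratum C: (400/2960)²·(1 − 56/400)·8.87²/56 = 0.0220645
  stratum D: (1140/2960)²·(1 − 212/1140)·9.21²/212 = 0.0483118
V̂(x̄_st) = 0.101414
SE(x̄_st) = √0.101414 = 0.318455

x̄_st ≈ 31.92, SE ≈ 0.318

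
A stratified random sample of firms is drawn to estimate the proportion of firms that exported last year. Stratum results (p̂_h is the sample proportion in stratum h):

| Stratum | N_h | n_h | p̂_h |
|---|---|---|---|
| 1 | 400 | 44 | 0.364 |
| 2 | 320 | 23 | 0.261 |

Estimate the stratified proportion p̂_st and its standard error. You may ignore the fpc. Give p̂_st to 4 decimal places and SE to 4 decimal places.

p̂_st ≈ 0.3182, SE ≈ 0.0583

N = 720; stratum weights W_h = N_h/N.
p̂_st = Σ W_h p̂_h = (400·0.364 + 320·0.261)/720 = 0.31822
V̂(p̂_st) = Σ W_h² p̂_h(1−p̂_h)/(n_h−1):
  stratum 1: (400/720)²·0.364·0.636/43 = 0.00166167
  stratum 2: (320/720)²·0.261·0.739/22 = 0.0017318
V̂(p̂_st) = 0.00339347; SE = √V̂ = 0.0582535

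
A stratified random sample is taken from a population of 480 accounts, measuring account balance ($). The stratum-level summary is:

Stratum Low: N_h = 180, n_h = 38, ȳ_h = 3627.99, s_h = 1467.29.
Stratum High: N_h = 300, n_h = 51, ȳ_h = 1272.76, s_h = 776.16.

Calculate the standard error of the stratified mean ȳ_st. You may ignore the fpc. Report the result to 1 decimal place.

V̂(ȳ_st) = Σ W_h² s_h²/n_h, with W_h = N_h/N and N = 480:
  stratum Low: (180/480)²·1467.29²/38 = 7967.29
  stratum High: (300/480)²·776.16²/51 = 4614.16
V̂(ȳ_st) = 12581.5
SE(ȳ_st) = √12581.5 = 112.167

SE(ȳ_st) ≈ 112.2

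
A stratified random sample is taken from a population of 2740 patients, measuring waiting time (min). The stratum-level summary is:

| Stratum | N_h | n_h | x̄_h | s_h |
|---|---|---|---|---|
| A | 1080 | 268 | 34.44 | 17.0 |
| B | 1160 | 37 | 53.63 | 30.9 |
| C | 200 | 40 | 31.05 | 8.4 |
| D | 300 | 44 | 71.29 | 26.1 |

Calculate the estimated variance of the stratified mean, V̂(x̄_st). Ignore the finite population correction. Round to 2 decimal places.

V̂(x̄_st) = Σ W_h² s_h²/n_h, with W_h = N_h/N and N = 2740:
  stratum A: (1080/2740)²·17.0²/268 = 0.167536
  stratum B: (1160/2740)²·30.9²/37 = 4.6252
  stratum C: (200/2740)²·8.4²/40 = 0.00939848
  stratum D: (300/2740)²·26.1²/44 = 0.185596
V̂(x̄_st) = 4.98773

V̂(x̄_st) ≈ 4.99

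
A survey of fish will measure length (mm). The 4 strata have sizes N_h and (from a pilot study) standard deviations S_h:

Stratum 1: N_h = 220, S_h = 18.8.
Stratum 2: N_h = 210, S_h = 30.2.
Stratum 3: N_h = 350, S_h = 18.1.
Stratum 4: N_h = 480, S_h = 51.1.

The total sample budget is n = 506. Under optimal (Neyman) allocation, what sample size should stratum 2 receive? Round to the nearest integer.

78

Neyman allocation: n_h = n · N_h S_h / Σ N_i S_i, with n = 506.
  stratum 1: N_h·S_h = 220·18.8 = 4136.00
  stratum 2: N_h·S_h = 210·30.2 = 6342.00
  stratum 3: N_h·S_h = 350·18.1 = 6335.00
  stratum 4: N_h·S_h = 480·51.1 = 24528.00
Σ N_h S_h = 41341.00
n for stratum 2 = 506·6342.00/41341.00 = 77.624 → 78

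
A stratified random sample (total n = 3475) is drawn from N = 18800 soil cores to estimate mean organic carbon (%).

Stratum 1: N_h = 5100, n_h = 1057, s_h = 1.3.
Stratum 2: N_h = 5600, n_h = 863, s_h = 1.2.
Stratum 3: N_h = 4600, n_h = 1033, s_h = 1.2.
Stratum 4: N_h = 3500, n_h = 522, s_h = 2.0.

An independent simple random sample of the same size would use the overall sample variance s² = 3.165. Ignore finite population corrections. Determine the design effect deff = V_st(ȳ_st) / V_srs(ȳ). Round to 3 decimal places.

V̂(ȳ_st) = Σ W_h² s_h²/n_h, with W_h = N_h/N and N = 18800:
  stratum 1: (5100/18800)²·1.3²/1057 = 0.000117662
  stratum 2: (5600/18800)²·1.2²/863 = 0.000148051
  stratum 3: (4600/18800)²·1.2²/1033 = 8.34569e-05
  stratum 4: (3500/18800)²·2.0²/522 = 0.000265589
V_st = 0.000614759
V_srs = s²/n = 3.165/3475 = 0.000910791
deff = V_st / V_srs = 0.000614759/0.000910791 = 0.6750

deff ≈ 0.675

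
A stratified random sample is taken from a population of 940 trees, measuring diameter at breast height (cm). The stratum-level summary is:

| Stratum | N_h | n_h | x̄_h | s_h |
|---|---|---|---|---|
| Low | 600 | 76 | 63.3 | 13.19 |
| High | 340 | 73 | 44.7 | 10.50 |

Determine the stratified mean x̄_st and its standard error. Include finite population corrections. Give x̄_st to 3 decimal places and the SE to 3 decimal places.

x̄_st ≈ 56.572, SE ≈ 0.985

x̄_st = Σ W_h x̄_h = (600·63.3 + 340·44.7)/940 = 56.57234
V̂(x̄_st) = Σ W_h² (1 − n_h/N_h) s_h²/n_h, with W_h = N_h/N and N = 940:
  stratum Low: (600/940)²·(1 − 76/600)·13.19²/76 = 0.814522
  stratum High: (340/940)²·(1 − 73/340)·10.50²/73 = 0.155164
V̂(x̄_st) = 0.969686
SE(x̄_st) = √0.969686 = 0.984726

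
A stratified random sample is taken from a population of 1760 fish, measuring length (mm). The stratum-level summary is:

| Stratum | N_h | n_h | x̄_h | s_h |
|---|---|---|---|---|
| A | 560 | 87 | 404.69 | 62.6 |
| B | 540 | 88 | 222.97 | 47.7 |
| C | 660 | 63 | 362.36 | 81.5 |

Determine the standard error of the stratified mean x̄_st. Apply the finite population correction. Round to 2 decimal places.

SE(x̄_st) ≈ 4.39

V̂(x̄_st) = Σ W_h² (1 − n_h/N_h) s_h²/n_h, with W_h = N_h/N and N = 1760:
  stratum A: (560/1760)²·(1 − 87/560)·62.6²/87 = 3.85171
  stratum B: (540/1760)²·(1 − 88/540)·47.7²/88 = 2.03733
  stratum C: (660/1760)²·(1 − 63/660)·81.5²/63 = 13.4112
V̂(x̄_st) = 19.3002
SE(x̄_st) = √19.3002 = 4.3932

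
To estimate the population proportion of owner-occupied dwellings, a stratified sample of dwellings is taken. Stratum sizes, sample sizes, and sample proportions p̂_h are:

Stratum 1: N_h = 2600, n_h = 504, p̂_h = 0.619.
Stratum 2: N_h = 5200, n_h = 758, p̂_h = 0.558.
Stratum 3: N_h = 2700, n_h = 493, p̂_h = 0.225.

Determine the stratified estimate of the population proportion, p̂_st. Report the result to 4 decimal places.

p̂_st ≈ 0.4875

N = 10500; stratum weights W_h = N_h/N.
p̂_st = Σ W_h p̂_h = (2600·0.619 + 5200·0.558 + 2700·0.225)/10500 = 0.48748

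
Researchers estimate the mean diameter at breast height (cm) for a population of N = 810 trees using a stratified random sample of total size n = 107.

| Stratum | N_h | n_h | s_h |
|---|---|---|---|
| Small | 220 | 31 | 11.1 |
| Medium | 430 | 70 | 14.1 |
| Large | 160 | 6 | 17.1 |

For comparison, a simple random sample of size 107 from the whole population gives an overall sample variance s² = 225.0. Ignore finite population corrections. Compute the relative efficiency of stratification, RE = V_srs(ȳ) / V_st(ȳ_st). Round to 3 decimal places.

RE ≈ 0.702

V̂(ȳ_st) = Σ W_h² s_h²/n_h, with W_h = N_h/N and N = 810:
  stratum Small: (220/810)²·11.1²/31 = 0.293197
  stratum Medium: (430/810)²·14.1²/70 = 0.8004
  stratum Large: (160/810)²·17.1²/6 = 1.90156
V_st = 2.99516
V_srs = s²/n = 225.0/107 = 2.1028
Relative efficiency = V_srs / V_st = 2.1028/2.99516 = 0.7021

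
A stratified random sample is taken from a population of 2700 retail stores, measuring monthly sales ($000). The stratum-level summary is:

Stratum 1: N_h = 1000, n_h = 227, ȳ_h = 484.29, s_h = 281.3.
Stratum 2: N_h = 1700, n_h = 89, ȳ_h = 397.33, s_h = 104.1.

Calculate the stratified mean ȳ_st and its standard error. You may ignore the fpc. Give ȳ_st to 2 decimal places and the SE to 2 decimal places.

ȳ_st = Σ W_h ȳ_h = (1000·484.29 + 1700·397.33)/2700 = 429.53741
V̂(ȳ_st) = Σ W_h² s_h²/n_h, with W_h = N_h/N and N = 2700:
  stratum 1: (1000/2700)²·281.3²/227 = 47.8174
  stratum 2: (1700/2700)²·104.1²/89 = 48.2705
V̂(ȳ_st) = 96.0879
SE(ȳ_st) = √96.0879 = 9.80244

ȳ_st ≈ 429.54, SE ≈ 9.80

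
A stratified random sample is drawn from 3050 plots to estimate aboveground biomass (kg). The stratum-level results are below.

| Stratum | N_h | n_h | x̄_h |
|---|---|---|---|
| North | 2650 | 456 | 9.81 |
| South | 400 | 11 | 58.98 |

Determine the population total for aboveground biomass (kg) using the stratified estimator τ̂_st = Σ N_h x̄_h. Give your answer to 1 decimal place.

τ̂_st ≈ 49588.5

τ̂_st = Σ N_h x̄_h = 2650·9.81 + 400·58.98 = 49588.5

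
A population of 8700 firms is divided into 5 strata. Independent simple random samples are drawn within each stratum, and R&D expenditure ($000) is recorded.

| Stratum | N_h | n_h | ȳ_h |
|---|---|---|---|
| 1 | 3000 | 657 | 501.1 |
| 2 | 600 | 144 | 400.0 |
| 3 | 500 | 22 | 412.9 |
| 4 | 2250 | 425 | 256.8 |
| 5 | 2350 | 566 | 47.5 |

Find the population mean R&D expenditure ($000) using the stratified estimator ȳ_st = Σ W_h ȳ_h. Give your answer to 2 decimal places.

ȳ_st ≈ 303.35

N = Σ N_h = 8700. Stratum weights W_h = N_h/N.
ȳ_st = (3000·501.1 + 600·400.0 + 500·412.9 + 2250·256.8 + 2350·47.5) / 8700 = 303.3534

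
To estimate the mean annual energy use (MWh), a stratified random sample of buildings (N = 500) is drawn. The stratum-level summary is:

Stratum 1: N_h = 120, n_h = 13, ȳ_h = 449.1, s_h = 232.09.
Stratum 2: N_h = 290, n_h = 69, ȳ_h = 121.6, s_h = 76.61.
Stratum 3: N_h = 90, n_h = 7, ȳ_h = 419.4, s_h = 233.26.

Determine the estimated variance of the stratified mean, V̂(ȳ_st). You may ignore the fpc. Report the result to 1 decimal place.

V̂(ȳ_st) = Σ W_h² s_h²/n_h, with W_h = N_h/N and N = 500:
  stratum 1: (120/500)²·232.09²/13 = 238.667
  stratum 2: (290/500)²·76.61²/69 = 28.614
  stratum 3: (90/500)²·233.26²/7 = 251.842
V̂(ȳ_st) = 519.122

V̂(ȳ_st) ≈ 519.1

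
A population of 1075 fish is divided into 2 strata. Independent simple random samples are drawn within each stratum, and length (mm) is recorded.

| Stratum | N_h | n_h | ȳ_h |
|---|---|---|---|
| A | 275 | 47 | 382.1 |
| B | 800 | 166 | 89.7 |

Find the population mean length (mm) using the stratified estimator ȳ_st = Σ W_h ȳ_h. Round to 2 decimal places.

ȳ_st ≈ 164.50

N = Σ N_h = 1075. Stratum weights W_h = N_h/N.
ȳ_st = (275·382.1 + 800·89.7) / 1075 = 164.5000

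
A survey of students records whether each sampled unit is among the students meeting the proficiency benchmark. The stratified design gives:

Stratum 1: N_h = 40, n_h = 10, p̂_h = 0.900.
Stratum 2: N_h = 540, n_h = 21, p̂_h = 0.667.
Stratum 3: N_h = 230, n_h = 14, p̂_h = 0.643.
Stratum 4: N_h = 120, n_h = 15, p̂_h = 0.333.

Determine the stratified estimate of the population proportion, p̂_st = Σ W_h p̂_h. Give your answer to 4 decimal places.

p̂_st ≈ 0.6280

N = 930; stratum weights W_h = N_h/N.
p̂_st = Σ W_h p̂_h = (40·0.900 + 540·0.667 + 230·0.643 + 120·0.333)/930 = 0.62799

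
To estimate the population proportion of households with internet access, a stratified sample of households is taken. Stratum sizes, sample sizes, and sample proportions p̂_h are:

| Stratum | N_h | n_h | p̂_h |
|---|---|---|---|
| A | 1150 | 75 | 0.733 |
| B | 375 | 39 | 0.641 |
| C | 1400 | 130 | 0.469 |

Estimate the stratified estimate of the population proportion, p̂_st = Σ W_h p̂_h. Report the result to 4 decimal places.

N = 2925; stratum weights W_h = N_h/N.
p̂_st = Σ W_h p̂_h = (1150·0.733 + 375·0.641 + 1400·0.469)/2925 = 0.59485

p̂_st ≈ 0.5948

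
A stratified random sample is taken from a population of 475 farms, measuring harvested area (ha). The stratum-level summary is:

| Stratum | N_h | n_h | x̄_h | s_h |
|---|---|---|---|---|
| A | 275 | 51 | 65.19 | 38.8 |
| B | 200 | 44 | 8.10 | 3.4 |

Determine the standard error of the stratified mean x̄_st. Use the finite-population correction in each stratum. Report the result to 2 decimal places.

V̂(x̄_st) = Σ W_h² (1 − n_h/N_h) s_h²/n_h, with W_h = N_h/N and N = 475:
  stratum A: (275/475)²·(1 − 51/275)·38.8²/51 = 8.0591
  stratum B: (200/475)²·(1 − 44/200)·3.4²/44 = 0.0363306
V̂(x̄_st) = 8.09543
SE(x̄_st) = √8.09543 = 2.84525

SE(x̄_st) ≈ 2.85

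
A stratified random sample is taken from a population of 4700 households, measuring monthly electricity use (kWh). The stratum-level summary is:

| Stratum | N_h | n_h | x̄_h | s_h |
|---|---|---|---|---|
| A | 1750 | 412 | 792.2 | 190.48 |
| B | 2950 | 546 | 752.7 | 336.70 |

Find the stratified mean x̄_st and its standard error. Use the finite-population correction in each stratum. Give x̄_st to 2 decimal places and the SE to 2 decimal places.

x̄_st = Σ W_h x̄_h = (1750·792.2 + 2950·752.7)/4700 = 767.40745
V̂(x̄_st) = Σ W_h² (1 − n_h/N_h) s_h²/n_h, with W_h = N_h/N and N = 4700:
  stratum A: (1750/4700)²·(1 − 412/1750)·190.48²/412 = 9.33469
  stratum B: (2950/4700)²·(1 − 546/2950)·336.70²/546 = 66.6583
V̂(x̄_st) = 75.993
SE(x̄_st) = √75.993 = 8.7174

x̄_st ≈ 767.41, SE ≈ 8.72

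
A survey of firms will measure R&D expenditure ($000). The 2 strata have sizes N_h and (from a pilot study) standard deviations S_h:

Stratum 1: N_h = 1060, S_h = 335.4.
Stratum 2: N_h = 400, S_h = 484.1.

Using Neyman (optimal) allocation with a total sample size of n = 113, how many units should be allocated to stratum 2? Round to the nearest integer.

Neyman allocation: n_h = n · N_h S_h / Σ N_i S_i, with n = 113.
  stratum 1: N_h·S_h = 1060·335.4 = 355524.00
  stratum 2: N_h·S_h = 400·484.1 = 193640.00
Σ N_h S_h = 549164.00
n for stratum 2 = 113·193640.00/549164.00 = 39.845 → 40

40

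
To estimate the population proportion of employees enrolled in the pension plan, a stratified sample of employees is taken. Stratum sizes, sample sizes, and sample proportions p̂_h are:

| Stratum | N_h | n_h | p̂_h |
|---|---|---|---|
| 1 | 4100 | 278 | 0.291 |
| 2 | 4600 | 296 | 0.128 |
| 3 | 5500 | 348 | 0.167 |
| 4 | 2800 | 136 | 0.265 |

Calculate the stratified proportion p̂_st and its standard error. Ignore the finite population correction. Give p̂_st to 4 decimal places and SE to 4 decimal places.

p̂_st ≈ 0.2025, SE ≈ 0.0123

N = 17000; stratum weights W_h = N_h/N.
p̂_st = Σ W_h p̂_h = (4100·0.291 + 4600·0.128 + 5500·0.167 + 2800·0.265)/17000 = 0.20249
V̂(p̂_st) = Σ W_h² p̂_h(1−p̂_h)/(n_h−1):
  stratum 1: (4100/17000)²·0.291·0.709/277 = 4.33241e-05
  stratum 2: (4600/17000)²·0.128·0.872/295 = 2.77027e-05
  stratum 3: (5500/17000)²·0.167·0.833/347 = 4.19623e-05
  stratum 4: (2800/17000)²·0.265·0.735/135 = 3.91397e-05
V̂(p̂_st) = 0.000152129; SE = √V̂ = 0.0123341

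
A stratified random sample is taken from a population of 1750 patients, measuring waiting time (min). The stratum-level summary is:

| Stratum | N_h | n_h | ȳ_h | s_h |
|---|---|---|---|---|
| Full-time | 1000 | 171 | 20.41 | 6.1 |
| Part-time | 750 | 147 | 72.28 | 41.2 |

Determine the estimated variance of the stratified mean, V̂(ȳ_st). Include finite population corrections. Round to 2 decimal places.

V̂(ȳ_st) = Σ W_h² (1 − n_h/N_h) s_h²/n_h, with W_h = N_h/N and N = 1750:
  stratum Full-time: (1000/1750)²·(1 − 171/1000)·6.1²/171 = 0.0589036
  stratum Part-time: (750/1750)²·(1 − 147/750)·41.2²/147 = 1.70522
V̂(ȳ_st) = 1.76412

V̂(ȳ_st) ≈ 1.76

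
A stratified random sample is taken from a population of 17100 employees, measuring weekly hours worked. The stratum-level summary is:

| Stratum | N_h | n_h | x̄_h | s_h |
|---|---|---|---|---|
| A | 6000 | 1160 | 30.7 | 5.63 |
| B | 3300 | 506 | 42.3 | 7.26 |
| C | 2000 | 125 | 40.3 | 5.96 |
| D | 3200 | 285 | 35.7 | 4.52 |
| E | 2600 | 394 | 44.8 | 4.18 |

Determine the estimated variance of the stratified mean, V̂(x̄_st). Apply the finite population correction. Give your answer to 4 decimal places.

V̂(x̄_st) = Σ W_h² (1 − n_h/N_h) s_h²/n_h, with W_h = N_h/N and N = 17100:
  stratum A: (6000/17100)²·(1 − 1160/6000)·5.63²/1160 = 0.00271371
  stratum B: (3300/17100)²·(1 − 506/3300)·7.26²/506 = 0.00328451
  stratum C: (2000/17100)²·(1 − 125/2000)·5.96²/125 = 0.00364436
  stratum D: (3200/17100)²·(1 − 285/3200)·4.52²/285 = 0.0022868
  stratum E: (2600/17100)²·(1 − 394/2600)·4.18²/394 = 0.000869847
V̂(x̄_st) = 0.0127992

V̂(x̄_st) ≈ 0.0128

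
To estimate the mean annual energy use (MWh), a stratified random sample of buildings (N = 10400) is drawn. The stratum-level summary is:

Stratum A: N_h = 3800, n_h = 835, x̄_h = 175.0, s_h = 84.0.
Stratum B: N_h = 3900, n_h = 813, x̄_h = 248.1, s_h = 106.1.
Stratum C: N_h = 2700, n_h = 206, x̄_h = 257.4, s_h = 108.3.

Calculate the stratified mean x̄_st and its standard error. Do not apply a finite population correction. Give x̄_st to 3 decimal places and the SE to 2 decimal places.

x̄_st = Σ W_h x̄_h = (3800·175.0 + 3900·248.1 + 2700·257.4)/10400 = 223.80481
V̂(x̄_st) = Σ W_h² s_h²/n_h, with W_h = N_h/N and N = 10400:
  stratum A: (3800/10400)²·84.0²/835 = 1.12816
  stratum B: (3900/10400)²·106.1²/813 = 1.94717
  stratum C: (2700/10400)²·108.3²/206 = 3.83752
V̂(x̄_st) = 6.91285
SE(x̄_st) = √6.91285 = 2.62923

x̄_st ≈ 223.805, SE ≈ 2.63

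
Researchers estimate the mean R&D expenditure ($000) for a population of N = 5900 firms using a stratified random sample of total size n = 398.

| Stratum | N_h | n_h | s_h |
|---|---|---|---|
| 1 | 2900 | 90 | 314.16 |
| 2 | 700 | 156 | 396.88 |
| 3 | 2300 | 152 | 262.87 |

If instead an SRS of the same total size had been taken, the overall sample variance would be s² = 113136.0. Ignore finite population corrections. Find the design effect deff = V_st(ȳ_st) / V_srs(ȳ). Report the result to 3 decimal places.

deff ≈ 1.225

V̂(ȳ_st) = Σ W_h² s_h²/n_h, with W_h = N_h/N and N = 5900:
  stratum 1: (2900/5900)²·314.16²/90 = 264.942
  stratum 2: (700/5900)²·396.88²/156 = 14.213
  stratum 3: (2300/5900)²·262.87²/152 = 69.086
V_st = 348.241
V_srs = s²/n = 113136.0/398 = 284.261
deff = V_st / V_srs = 348.241/284.261 = 1.2251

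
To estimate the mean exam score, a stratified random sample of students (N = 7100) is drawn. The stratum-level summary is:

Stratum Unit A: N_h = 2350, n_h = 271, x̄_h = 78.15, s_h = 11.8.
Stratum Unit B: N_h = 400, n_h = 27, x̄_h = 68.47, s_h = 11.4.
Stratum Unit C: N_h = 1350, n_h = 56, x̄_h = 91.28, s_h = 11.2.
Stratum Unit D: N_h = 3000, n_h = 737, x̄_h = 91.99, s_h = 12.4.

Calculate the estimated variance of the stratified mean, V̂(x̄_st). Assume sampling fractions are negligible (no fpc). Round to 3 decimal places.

V̂(x̄_st) ≈ 0.190

V̂(x̄_st) = Σ W_h² s_h²/n_h, with W_h = N_h/N and N = 7100:
  stratum Unit A: (2350/7100)²·11.8²/271 = 0.0562877
  stratum Unit B: (400/7100)²·11.4²/27 = 0.0152774
  stratum Unit C: (1350/7100)²·11.2²/56 = 0.0809839
  stratum Unit D: (3000/7100)²·12.4²/737 = 0.0372479
V̂(x̄_st) = 0.189797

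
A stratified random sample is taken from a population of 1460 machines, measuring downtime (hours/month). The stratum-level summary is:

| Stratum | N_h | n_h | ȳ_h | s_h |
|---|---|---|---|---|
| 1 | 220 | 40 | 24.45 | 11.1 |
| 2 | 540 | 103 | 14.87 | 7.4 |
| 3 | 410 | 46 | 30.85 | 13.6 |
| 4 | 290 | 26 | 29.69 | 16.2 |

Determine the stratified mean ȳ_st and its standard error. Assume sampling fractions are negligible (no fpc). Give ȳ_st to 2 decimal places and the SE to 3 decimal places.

ȳ_st = Σ W_h ȳ_h = (220·24.45 + 540·14.87 + 410·30.85 + 290·29.69)/1460 = 23.74479
V̂(ȳ_st) = Σ W_h² s_h²/n_h, with W_h = N_h/N and N = 1460:
  stratum 1: (220/1460)²·11.1²/40 = 0.06994
  stratum 2: (540/1460)²·7.4²/103 = 0.0727291
  stratum 3: (410/1460)²·13.6²/46 = 0.31709
  stratum 4: (290/1460)²·16.2²/26 = 0.398242
V̂(ȳ_st) = 0.858001
SE(ȳ_st) = √0.858001 = 0.926283

ȳ_st ≈ 23.74, SE ≈ 0.926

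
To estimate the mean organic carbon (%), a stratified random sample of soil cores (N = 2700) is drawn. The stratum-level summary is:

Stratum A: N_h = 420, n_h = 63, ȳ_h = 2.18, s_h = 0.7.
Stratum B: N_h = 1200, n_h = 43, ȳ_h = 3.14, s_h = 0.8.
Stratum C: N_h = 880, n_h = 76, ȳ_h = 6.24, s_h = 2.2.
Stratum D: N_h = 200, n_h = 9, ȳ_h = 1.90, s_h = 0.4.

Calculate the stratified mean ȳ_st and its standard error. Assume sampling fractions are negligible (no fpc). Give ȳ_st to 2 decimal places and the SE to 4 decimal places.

ȳ_st = Σ W_h ȳ_h = (420·2.18 + 1200·3.14 + 880·6.24 + 200·1.90)/2700 = 3.90919
V̂(ȳ_st) = Σ W_h² s_h²/n_h, with W_h = N_h/N and N = 2700:
  stratum A: (420/2700)²·0.7²/63 = 0.000188203
  stratum B: (1200/2700)²·0.8²/43 = 0.00293999
  stratum C: (880/2700)²·2.2²/76 = 0.00676503
  stratum D: (200/2700)²·0.4²/9 = 9.75461e-05
V̂(ȳ_st) = 0.00999077
SE(ȳ_st) = √0.00999077 = 0.0999538

ȳ_st ≈ 3.91, SE ≈ 0.1000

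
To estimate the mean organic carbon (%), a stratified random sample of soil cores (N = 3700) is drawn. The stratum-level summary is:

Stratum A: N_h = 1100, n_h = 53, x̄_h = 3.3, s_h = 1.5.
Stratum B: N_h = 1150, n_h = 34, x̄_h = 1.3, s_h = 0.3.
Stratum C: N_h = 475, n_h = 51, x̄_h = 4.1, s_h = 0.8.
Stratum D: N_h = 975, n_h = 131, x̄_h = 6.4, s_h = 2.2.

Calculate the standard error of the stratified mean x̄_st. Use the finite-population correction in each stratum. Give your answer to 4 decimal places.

SE(x̄_st) ≈ 0.0789

V̂(x̄_st) = Σ W_h² (1 − n_h/N_h) s_h²/n_h, with W_h = N_h/N and N = 3700:
  stratum A: (1100/3700)²·(1 − 53/1100)·1.5²/53 = 0.00357143
  stratum B: (1150/3700)²·(1 − 34/1150)·0.3²/34 = 0.000248155
  stratum C: (475/3700)²·(1 − 51/475)·0.8²/51 = 0.000184615
  stratum D: (975/3700)²·(1 − 131/975)·2.2²/131 = 0.00222084
V̂(x̄_st) = 0.00622504
SE(x̄_st) = √0.00622504 = 0.078899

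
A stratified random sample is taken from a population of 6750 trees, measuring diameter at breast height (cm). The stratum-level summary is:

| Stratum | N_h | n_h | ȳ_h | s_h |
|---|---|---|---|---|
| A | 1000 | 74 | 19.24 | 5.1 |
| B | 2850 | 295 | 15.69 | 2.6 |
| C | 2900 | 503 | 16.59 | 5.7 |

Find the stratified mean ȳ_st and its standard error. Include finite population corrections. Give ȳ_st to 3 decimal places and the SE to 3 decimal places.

ȳ_st ≈ 16.603, SE ≈ 0.144

ȳ_st = Σ W_h ȳ_h = (1000·19.24 + 2850·15.69 + 2900·16.59)/6750 = 16.60259
V̂(ȳ_st) = Σ W_h² (1 − n_h/N_h) s_h²/n_h, with W_h = N_h/N and N = 6750:
  stratum A: (1000/6750)²·(1 − 74/1000)·5.1²/74 = 0.00714352
  stratum B: (2850/6750)²·(1 − 295/2850)·2.6²/295 = 0.00366229
  stratum C: (2900/6750)²·(1 − 503/2900)·5.7²/503 = 0.00985463
V̂(ȳ_st) = 0.0206604
SE(ȳ_st) = √0.0206604 = 0.143737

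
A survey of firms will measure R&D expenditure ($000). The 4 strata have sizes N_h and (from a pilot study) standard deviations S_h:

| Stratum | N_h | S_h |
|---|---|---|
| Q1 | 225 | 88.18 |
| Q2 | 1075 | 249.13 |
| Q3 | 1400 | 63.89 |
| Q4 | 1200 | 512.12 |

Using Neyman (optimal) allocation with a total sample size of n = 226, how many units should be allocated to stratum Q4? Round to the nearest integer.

140

Neyman allocation: n_h = n · N_h S_h / Σ N_i S_i, with n = 226.
  stratum Q1: N_h·S_h = 225·88.18 = 19840.50
  stratum Q2: N_h·S_h = 1075·249.13 = 267814.75
  stratum Q3: N_h·S_h = 1400·63.89 = 89446.00
  stratum Q4: N_h·S_h = 1200·512.12 = 614544.00
Σ N_h S_h = 991645.25
n for stratum Q4 = 226·614544.00/991645.25 = 140.057 → 140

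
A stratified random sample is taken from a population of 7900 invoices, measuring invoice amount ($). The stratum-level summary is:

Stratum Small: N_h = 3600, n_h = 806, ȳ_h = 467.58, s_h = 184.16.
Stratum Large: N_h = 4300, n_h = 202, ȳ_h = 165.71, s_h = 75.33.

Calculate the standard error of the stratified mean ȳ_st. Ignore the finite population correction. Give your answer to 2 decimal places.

V̂(ȳ_st) = Σ W_h² s_h²/n_h, with W_h = N_h/N and N = 7900:
  stratum Small: (3600/7900)²·184.16²/806 = 8.73789
  stratum Large: (4300/7900)²·75.33²/202 = 8.32276
V̂(ȳ_st) = 17.0606
SE(ȳ_st) = √17.0606 = 4.13045

SE(ȳ_st) ≈ 4.13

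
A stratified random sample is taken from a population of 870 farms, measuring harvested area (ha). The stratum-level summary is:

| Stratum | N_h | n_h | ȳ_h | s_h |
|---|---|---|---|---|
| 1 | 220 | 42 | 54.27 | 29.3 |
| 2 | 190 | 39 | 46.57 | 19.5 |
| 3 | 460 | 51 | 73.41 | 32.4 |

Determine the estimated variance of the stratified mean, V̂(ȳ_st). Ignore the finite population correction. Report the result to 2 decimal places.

V̂(ȳ_st) ≈ 7.53

V̂(ȳ_st) = Σ W_h² s_h²/n_h, with W_h = N_h/N and N = 870:
  stratum 1: (220/870)²·29.3²/42 = 1.30705
  stratum 2: (190/870)²·19.5²/39 = 0.465022
  stratum 3: (460/870)²·32.4²/51 = 5.75436
V̂(ȳ_st) = 7.52643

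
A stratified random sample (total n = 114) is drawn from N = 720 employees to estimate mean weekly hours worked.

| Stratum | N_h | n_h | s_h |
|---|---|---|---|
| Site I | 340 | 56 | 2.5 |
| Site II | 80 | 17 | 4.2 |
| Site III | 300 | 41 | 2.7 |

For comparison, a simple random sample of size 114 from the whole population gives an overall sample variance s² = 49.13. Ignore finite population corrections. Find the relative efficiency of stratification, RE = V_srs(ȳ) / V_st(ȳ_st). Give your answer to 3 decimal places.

V̂(ȳ_st) = Σ W_h² s_h²/n_h, with W_h = N_h/N and N = 720:
  stratum Site I: (340/720)²·2.5²/56 = 0.0248877
  stratum Site II: (80/720)²·4.2²/17 = 0.0128105
  stratum Site III: (300/720)²·2.7²/41 = 0.0308689
V_st = 0.0685671
V_srs = s²/n = 49.13/114 = 0.430965
Relative efficiency = V_srs / V_st = 0.430965/0.0685671 = 6.2853

RE ≈ 6.285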